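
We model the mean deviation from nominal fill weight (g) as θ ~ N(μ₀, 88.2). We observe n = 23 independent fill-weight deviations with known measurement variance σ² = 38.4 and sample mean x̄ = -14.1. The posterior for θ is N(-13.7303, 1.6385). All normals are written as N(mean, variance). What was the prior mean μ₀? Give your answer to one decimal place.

μ₀ = 5.8

The posterior mean is a precision-weighted average: μ_n = (τ₀μ₀ + τ_data·x̄)/(τ₀+τ_data), with τ₀=1/σ₀² and τ_data=n/σ².
Here τ₀ = 1/88.2 = 0.011338 and τ_data = 23/38.4 = 0.598958, so τ_n = 0.610296.
Rearranging for μ₀: μ₀ = (μ_n·τ_n − τ_data·x̄)/τ₀ = (-13.7303·0.610296 − 0.598958·-14.1) / 0.011338 = 0.065761/0.011338 ≈ 5.8.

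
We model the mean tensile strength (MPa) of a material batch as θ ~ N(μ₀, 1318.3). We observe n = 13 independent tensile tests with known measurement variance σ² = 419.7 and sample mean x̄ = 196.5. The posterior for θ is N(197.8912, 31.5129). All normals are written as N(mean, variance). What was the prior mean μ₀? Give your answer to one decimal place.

With known observation variance, the Normal–Normal posterior has precision τ_n = τ₀ + n/σ² and mean μ_n = (τ₀μ₀ + (n/σ²)x̄)/τ_n.
Here τ₀ = 1/1318.3 = 0.000759 and τ_data = 13/419.7 = 0.030975, so τ_n = 0.031734.
Rearranging for μ₀: μ₀ = (μ_n·τ_n − τ_data·x̄)/τ₀ = (197.8912·0.031734 − 0.030975·196.5) / 0.000759 = 0.193292/0.000759 ≈ 254.7.

μ₀ = 254.7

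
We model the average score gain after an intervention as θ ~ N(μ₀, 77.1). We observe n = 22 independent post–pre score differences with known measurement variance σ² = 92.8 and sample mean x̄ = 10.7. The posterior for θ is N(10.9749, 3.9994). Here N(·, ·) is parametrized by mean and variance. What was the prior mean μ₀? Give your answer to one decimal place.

The posterior mean is a precision-weighted average: μ_n = (τ₀μ₀ + τ_data·x̄)/(τ₀+τ_data), with τ₀=1/σ₀² and τ_data=n/σ².
Here τ₀ = 1/77.1 = 0.012970 and τ_data = 22/92.8 = 0.237069, so τ_n = 0.250039.
Rearranging for μ₀: μ₀ = (μ_n·τ_n − τ_data·x̄)/τ₀ = (10.9749·0.250039 − 0.237069·10.7) / 0.012970 = 0.207515/0.012970 ≈ 16.0.

μ₀ = 16.0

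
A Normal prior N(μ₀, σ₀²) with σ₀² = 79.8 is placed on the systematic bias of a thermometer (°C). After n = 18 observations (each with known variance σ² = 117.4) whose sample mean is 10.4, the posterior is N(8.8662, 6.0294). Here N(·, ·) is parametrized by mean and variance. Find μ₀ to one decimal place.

With known observation variance, the Normal–Normal posterior has precision τ_n = τ₀ + n/σ² and mean μ_n = (τ₀μ₀ + (n/σ²)x̄)/τ_n.
Here τ₀ = 1/79.8 = 0.012531 and τ_data = 18/117.4 = 0.153322, so τ_n = 0.165853.
Rearranging for μ₀: μ₀ = (μ_n·τ_n − τ_data·x̄)/τ₀ = (8.8662·0.165853 − 0.153322·10.4) / 0.012531 = -0.124063/0.012531 ≈ -9.9.

μ₀ = -9.9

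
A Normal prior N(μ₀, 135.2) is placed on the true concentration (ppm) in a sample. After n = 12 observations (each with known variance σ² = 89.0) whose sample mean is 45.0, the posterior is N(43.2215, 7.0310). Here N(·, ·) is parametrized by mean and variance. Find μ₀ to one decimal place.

The posterior mean is a precision-weighted average: μ_n = (τ₀μ₀ + τ_data·x̄)/(τ₀+τ_data), with τ₀=1/σ₀² and τ_data=n/σ².
Here τ₀ = 1/135.2 = 0.007396 and τ_data = 12/89.0 = 0.134831, so τ_n = 0.142227.
Rearranging for μ₀: μ₀ = (μ_n·τ_n − τ_data·x̄)/τ₀ = (43.2215·0.142227 − 0.134831·45.0) / 0.007396 = 0.079869/0.007396 ≈ 10.8.

μ₀ = 10.8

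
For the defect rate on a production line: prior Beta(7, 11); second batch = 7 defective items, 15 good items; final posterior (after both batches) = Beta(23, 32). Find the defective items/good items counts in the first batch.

Sequential conjugate updates are equivalent to a single update on the pooled data, so total successes = posterior α − prior α and total failures = posterior β − prior β.
Total across both batches: 23−7=16 defective items, 32−11=21 good items.
Subtract the second batch: 16−7=9 defective items and 21−15=6 good items.

9 defective items and 6 good items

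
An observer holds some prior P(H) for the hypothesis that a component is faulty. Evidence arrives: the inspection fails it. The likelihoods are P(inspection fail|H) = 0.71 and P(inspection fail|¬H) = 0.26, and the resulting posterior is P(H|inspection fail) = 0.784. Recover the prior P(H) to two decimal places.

Bayes' rule in odds form gives O(H|E) = O(H)·[P(E|H)/P(E|¬H)], hence O(H) = O(H|E)/LR.
Posterior odds = 0.784/(1−0.784) = 3.6296. LR = 0.71/0.26 = 2.7308.
Prior odds = 3.6296/2.7308 = 1.3291, so P(H) = 1.3291/(1+1.3291) ≈ 0.57.

P(H) = 0.57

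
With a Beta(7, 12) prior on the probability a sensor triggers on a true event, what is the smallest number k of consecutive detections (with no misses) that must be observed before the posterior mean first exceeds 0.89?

k = 91

After k detections and 0 misses the posterior is Beta(7+k, 12), with mean (7+k)/(7+12+k).
Set (7+k)/(19+k) > 0.89 and solve: k > (0.89·19 − 7)/(1 − 0.89) = 90.091.
The smallest integer exceeding 90.091 is 91, and checking k=91: (98)/(110) = 0.8909 > 0.89.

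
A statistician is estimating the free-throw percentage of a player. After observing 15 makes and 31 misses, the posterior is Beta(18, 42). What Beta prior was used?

Beta(3, 11)

A Beta(α, β) prior with s successes and f failures in binomial data gives a Beta(α+s, β+f) posterior.
So α = 18 − 15 = 3 and β = 42 − 31 = 11.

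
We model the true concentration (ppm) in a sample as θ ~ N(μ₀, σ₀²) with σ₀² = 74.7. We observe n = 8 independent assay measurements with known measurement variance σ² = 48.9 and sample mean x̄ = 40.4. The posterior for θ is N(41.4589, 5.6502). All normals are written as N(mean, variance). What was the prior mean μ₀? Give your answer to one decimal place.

μ₀ = 54.4

The posterior mean is a precision-weighted average: μ_n = (τ₀μ₀ + τ_data·x̄)/(τ₀+τ_data), with τ₀=1/σ₀² and τ_data=n/σ².
Here τ₀ = 1/74.7 = 0.013387 and τ_data = 8/48.9 = 0.163599, so τ_n = 0.176986.
Rearranging for μ₀: μ₀ = (μ_n·τ_n − τ_data·x̄)/τ₀ = (41.4589·0.176986 − 0.163599·40.4) / 0.013387 = 0.728245/0.013387 ≈ 54.4.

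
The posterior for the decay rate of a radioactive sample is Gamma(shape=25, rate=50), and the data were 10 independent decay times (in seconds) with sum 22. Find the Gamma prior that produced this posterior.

Gamma(shape=15, rate=28)

For an exponential likelihood with a Gamma(α, β) prior on the rate, n observations with total T give posterior Gamma(α+n, β+T).
So α = 25 − 10 = 15 and β = 50 − 22 = 28.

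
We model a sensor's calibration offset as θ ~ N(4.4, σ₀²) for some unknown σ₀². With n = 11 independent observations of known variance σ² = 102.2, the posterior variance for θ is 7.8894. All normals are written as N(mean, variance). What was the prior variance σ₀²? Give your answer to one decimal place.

Posterior precision equals prior precision plus data precision: 1/σ_n² = 1/σ₀² + n/σ².
So 1/σ₀² = 1/7.8894 − 11/102.2 = 0.126752 − 0.107632 = 0.019120.
Hence σ₀² = 1/0.019120 ≈ 52.3.

σ₀² = 52.3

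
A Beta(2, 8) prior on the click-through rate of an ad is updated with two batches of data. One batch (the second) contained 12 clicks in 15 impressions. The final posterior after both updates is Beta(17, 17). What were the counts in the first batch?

Because Beta–binomial updating is additive in the counts, the combined data contributed (α_post−α_prior, β_post−β_prior) successes and failures.
Total across both batches: 17−2=15 clicks, 17−8=9 non-clicks.
Subtract the second batch: 15−12=3 clicks and 9−3=6 non-clicks.

3 clicks and 6 non-clicks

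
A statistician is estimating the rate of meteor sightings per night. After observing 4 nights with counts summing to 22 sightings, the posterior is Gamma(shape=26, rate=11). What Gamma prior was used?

A Gamma(α, β) prior (rate parametrization) on a Poisson rate with n observations summing to S gives posterior Gamma(α+S, β+n).
So α = 26 − 22 = 4 and β = 11 − 4 = 7.

Gamma(shape=4, rate=7)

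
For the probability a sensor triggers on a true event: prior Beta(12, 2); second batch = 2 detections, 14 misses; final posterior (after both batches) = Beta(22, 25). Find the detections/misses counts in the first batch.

8 detections and 9 misses

Because Beta–binomial updating is additive in the counts, the combined data contributed (α_post−α_prior, β_post−β_prior) successes and failures.
Total across both batches: 22−12=10 detections, 25−2=23 misses.
Subtract the second batch: 10−2=8 detections and 23−14=9 misses.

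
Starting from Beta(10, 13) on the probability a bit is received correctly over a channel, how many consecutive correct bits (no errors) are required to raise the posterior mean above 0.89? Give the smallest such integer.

After k correct bits and 0 errors the posterior is Beta(10+k, 13), with mean (10+k)/(10+13+k).
Set (10+k)/(23+k) > 0.89 and solve: k > (0.89·23 − 10)/(1 − 0.89) = 95.182.
The smallest integer exceeding 95.182 is 96.

k = 96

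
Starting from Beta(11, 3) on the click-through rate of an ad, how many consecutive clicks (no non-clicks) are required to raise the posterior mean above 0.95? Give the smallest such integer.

k = 47

After k clicks and 0 non-clicks the posterior is Beta(11+k, 3), with mean (11+k)/(11+3+k).
Set (11+k)/(14+k) > 0.95 and solve: k > (0.95·14 − 11)/(1 − 0.95) = 46.000.
The smallest integer exceeding 46.000 is 47.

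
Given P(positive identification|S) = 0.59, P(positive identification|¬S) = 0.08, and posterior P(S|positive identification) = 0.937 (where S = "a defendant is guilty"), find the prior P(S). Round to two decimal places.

P(S) = 0.67

In odds form, posterior odds = prior odds × likelihood ratio, so prior odds = posterior odds ÷ LR.
Posterior odds = 0.937/(1−0.937) = 14.8730. LR = 0.59/0.08 = 7.3750.
Prior odds = 14.8730/7.3750 = 2.0167, so P(S) = 2.0167/(1+2.0167) ≈ 0.67.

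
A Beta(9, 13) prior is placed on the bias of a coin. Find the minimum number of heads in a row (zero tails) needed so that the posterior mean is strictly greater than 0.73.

k = 27

After k heads and 0 tails the posterior is Beta(9+k, 13), with mean (9+k)/(9+13+k).
Set (9+k)/(22+k) > 0.73 and solve: k > (0.73·22 − 9)/(1 − 0.73) = 26.148.
The smallest integer exceeding 26.148 is 27.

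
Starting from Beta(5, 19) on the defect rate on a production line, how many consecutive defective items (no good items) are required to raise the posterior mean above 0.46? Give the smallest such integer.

After k defective items and 0 good items the posterior is Beta(5+k, 19), with mean (5+k)/(5+19+k).
Set (5+k)/(24+k) > 0.46 and solve: k > (0.46·24 − 5)/(1 − 0.46) = 11.185.
The smallest integer exceeding 11.185 is 12, and checking k=12: (17)/(36) = 0.4722 > 0.46.

k = 12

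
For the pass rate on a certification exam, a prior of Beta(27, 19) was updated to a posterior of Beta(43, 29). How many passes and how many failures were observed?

A Beta(a, b) prior with s successes and f failures in binomial data gives a Beta(a+s, b+f) posterior.
So s = 43 − 27 = 16 and f = 29 − 19 = 10.

16 passes and 10 failures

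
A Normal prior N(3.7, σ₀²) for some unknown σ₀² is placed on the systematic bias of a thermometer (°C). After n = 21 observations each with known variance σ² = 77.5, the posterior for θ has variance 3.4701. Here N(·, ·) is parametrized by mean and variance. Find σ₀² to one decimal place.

For the Normal–Normal model with known σ², precisions add: τ_n = τ₀ + n/σ².
So 1/σ₀² = 1/3.4701 − 21/77.5 = 0.288176 − 0.270968 = 0.017208.
Hence σ₀² = 1/0.017208 ≈ 58.1.

σ₀² = 58.1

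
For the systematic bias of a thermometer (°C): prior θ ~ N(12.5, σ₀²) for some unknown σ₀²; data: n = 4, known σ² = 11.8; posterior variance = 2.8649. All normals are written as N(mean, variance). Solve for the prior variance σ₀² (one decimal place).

σ₀² = 99.3

Posterior precision equals prior precision plus data precision: 1/σ_n² = 1/σ₀² + n/σ².
So 1/σ₀² = 1/2.8649 − 4/11.8 = 0.349052 − 0.338983 = 0.010069.
Hence σ₀² = 1/0.010069 ≈ 99.3.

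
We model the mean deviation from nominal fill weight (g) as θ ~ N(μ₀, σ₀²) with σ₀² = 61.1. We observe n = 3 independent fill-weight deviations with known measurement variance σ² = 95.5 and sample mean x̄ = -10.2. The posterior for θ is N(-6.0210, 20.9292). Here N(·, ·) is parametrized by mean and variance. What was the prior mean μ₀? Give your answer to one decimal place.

The posterior mean is a precision-weighted average: μ_n = (τ₀μ₀ + τ_data·x̄)/(τ₀+τ_data), with τ₀=1/σ₀² and τ_data=n/σ².
Here τ₀ = 1/61.1 = 0.016367 and τ_data = 3/95.5 = 0.031414, so τ_n = 0.047781.
Rearranging for μ₀: μ₀ = (μ_n·τ_n − τ_data·x̄)/τ₀ = (-6.0210·0.047781 − 0.031414·-10.2) / 0.016367 = 0.032733/0.016367 ≈ 2.0.

μ₀ = 2.0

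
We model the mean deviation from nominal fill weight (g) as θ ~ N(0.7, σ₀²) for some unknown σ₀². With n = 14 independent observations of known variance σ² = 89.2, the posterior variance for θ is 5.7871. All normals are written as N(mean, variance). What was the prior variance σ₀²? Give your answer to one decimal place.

σ₀² = 63.1

For the Normal–Normal model with known σ², precisions add: τ_n = τ₀ + n/σ².
So 1/σ₀² = 1/5.7871 − 14/89.2 = 0.172798 − 0.156951 = 0.015847.
Hence σ₀² = 1/0.015847 ≈ 63.1.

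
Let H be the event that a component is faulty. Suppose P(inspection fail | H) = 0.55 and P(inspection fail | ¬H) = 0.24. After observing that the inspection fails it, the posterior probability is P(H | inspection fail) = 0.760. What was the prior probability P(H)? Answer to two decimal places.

P(H) = 0.58

In odds form, posterior odds = prior odds × likelihood ratio, so prior odds = posterior odds ÷ LR.
Posterior odds = 0.760/(1−0.760) = 3.1667. LR = 0.55/0.24 = 2.2917.
Prior odds = 3.1667/2.2917 = 1.3818, so P(H) = 1.3818/(1+1.3818) ≈ 0.58.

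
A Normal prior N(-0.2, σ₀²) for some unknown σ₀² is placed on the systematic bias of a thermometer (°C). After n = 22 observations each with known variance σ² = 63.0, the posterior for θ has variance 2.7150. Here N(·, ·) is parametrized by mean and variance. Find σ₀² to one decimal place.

σ₀² = 52.3

For the Normal–Normal model with known σ², precisions add: τ_n = τ₀ + n/σ².
So 1/σ₀² = 1/2.7150 − 22/63.0 = 0.368324 − 0.349206 = 0.019118.
Hence σ₀² = 1/0.019118 ≈ 52.3.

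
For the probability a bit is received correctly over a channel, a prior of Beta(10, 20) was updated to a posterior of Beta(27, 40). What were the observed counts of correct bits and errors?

A Beta(a, b) prior with s successes and f failures in binomial data gives a Beta(a+s, b+f) posterior.
So s = 27 − 10 = 17 and f = 40 − 20 = 20.

17 correct bits and 20 errors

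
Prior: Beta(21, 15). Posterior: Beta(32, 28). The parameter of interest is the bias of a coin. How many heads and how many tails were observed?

Under Beta–binomial conjugacy the posterior parameters are (α+s, β+f).
Match parameters: s=32−21=11, f=28−15=13.

11 heads and 13 tails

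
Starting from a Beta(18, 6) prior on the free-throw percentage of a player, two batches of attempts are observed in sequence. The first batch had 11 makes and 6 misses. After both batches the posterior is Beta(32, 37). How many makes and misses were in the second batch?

3 makes and 25 misses

Sequential conjugate updates are equivalent to a single update on the pooled data, so total successes = posterior α − prior α and total failures = posterior β − prior β.
Total across both batches: 32−18=14 makes, 37−6=31 misses.
Subtract the first batch: 14−11=3 makes and 31−6=25 misses.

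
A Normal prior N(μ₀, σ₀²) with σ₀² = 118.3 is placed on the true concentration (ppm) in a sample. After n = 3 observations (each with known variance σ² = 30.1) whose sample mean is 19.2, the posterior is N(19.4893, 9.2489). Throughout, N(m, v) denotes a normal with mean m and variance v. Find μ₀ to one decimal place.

The posterior mean is a precision-weighted average: μ_n = (τ₀μ₀ + τ_data·x̄)/(τ₀+τ_data), with τ₀=1/σ₀² and τ_data=n/σ².
Here τ₀ = 1/118.3 = 0.008453 and τ_data = 3/30.1 = 0.099668, so τ_n = 0.108121.
Rearranging for μ₀: μ₀ = (μ_n·τ_n − τ_data·x̄)/τ₀ = (19.4893·0.108121 − 0.099668·19.2) / 0.008453 = 0.193577/0.008453 ≈ 22.9.

μ₀ = 22.9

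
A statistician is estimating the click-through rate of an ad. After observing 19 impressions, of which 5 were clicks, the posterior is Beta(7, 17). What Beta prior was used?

Beta(2, 3)

Under Beta–binomial conjugacy the posterior parameters are (a+s, b+f).
So a = 7 − 5 = 2 and b = 17 − 14 = 3.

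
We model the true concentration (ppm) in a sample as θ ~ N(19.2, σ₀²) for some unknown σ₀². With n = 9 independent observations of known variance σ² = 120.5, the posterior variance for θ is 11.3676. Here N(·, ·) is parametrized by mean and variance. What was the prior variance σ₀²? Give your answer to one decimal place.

Posterior precision equals prior precision plus data precision: 1/σ_n² = 1/σ₀² + n/σ².
So 1/σ₀² = 1/11.3676 − 9/120.5 = 0.087969 − 0.074689 = 0.013280.
Hence σ₀² = 1/0.013280 ≈ 75.3.

σ₀² = 75.3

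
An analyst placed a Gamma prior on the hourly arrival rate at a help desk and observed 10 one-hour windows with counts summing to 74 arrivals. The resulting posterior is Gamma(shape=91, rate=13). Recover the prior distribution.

Gamma(shape=17, rate=3)

A Gamma(α, β) prior (rate parametrization) on a Poisson rate with n observations summing to S gives posterior Gamma(α+S, β+n).
So α = 91 − 74 = 17 and β = 13 − 10 = 3.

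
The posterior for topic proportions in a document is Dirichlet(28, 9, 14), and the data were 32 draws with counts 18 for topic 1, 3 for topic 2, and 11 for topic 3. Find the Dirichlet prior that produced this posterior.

For a Dirichlet(α) prior with multinomial counts c, the posterior is Dirichlet(α + c) componentwise.
Subtract each count from the matching posterior parameter: 28−18=10, 9−3=6, 14−11=3.

Dirichlet(10, 6, 3)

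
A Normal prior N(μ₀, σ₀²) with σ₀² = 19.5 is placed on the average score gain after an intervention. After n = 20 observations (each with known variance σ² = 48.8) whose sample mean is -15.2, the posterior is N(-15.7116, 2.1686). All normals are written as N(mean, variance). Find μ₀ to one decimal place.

With known observation variance, the Normal–Normal posterior has precision τ_n = τ₀ + n/σ² and mean μ_n = (τ₀μ₀ + (n/σ²)x̄)/τ_n.
Here τ₀ = 1/19.5 = 0.051282 and τ_data = 20/48.8 = 0.409836, so τ_n = 0.461118.
Rearranging for μ₀: μ₀ = (μ_n·τ_n − τ_data·x̄)/τ₀ = (-15.7116·0.461118 − 0.409836·-15.2) / 0.051282 = -1.015394/0.051282 ≈ -19.8.

μ₀ = -19.8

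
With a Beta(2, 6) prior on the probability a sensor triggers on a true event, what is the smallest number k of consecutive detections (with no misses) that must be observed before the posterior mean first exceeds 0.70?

k = 13

After k detections and 0 misses the posterior is Beta(2+k, 6), with mean (2+k)/(2+6+k).
Set (2+k)/(8+k) > 0.70 and solve: k > (0.70·8 − 2)/(1 − 0.70) = 12.000.
The smallest integer exceeding 12.000 is 13, and checking k=13: (15)/(21) = 0.7143 > 0.70.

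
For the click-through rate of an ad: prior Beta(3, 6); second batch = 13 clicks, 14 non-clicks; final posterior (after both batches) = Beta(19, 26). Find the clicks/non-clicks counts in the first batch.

3 clicks and 6 non-clicks

Sequential conjugate updates are equivalent to a single update on the pooled data, so total successes = posterior α − prior α and total failures = posterior β − prior β.
Total across both batches: 19−3=16 clicks, 26−6=20 non-clicks.
Subtract the second batch: 16−13=3 clicks and 20−14=6 non-clicks.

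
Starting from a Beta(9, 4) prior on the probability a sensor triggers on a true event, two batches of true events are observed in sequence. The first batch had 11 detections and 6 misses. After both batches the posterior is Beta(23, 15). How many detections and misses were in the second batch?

Sequential conjugate updates are equivalent to a single update on the pooled data, so total successes = posterior α − prior α and total failures = posterior β − prior β.
Total across both batches: 23−9=14 detections, 15−4=11 misses.
Subtract the first batch: 14−11=3 detections and 11−6=5 misses.

3 detections and 5 misses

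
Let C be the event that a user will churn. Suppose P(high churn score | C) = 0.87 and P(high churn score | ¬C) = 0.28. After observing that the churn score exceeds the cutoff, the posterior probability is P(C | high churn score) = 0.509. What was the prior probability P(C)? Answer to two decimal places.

In odds form, posterior odds = prior odds × likelihood ratio, so prior odds = posterior odds ÷ LR.
Posterior odds = 0.509/(1−0.509) = 1.0367. LR = 0.87/0.28 = 3.1071.
Prior odds = 1.0367/3.1071 = 0.3337, so P(C) = 0.3337/(1+0.3337) ≈ 0.25.

P(C) = 0.25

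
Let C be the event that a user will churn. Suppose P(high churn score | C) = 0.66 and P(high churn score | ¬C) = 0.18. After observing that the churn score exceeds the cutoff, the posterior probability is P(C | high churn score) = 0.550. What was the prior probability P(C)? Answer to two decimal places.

P(C) = 0.25

Bayes' rule in odds form gives O(C|E) = O(C)·[P(E|C)/P(E|¬C)], hence O(C) = O(C|E)/LR.
Posterior odds = 0.550/(1−0.550) = 1.2222. LR = 0.66/0.18 = 3.6667.
Prior odds = 1.2222/3.6667 = 0.3333, so P(C) = 0.3333/(1+0.3333) ≈ 0.25.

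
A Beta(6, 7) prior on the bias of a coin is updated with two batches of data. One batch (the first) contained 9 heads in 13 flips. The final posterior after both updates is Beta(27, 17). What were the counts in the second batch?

12 heads and 6 tails

Sequential conjugate updates are equivalent to a single update on the pooled data, so total successes = posterior α − prior α and total failures = posterior β − prior β.
Total across both batches: 27−6=21 heads, 17−7=10 tails.
Subtract the first batch: 21−9=12 heads and 10−4=6 tails.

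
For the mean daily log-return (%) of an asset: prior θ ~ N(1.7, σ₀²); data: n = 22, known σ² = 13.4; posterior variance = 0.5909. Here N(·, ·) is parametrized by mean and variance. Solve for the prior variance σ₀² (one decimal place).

σ₀² = 19.8

For the Normal–Normal model with known σ², precisions add: τ_n = τ₀ + n/σ².
So 1/σ₀² = 1/0.5909 − 22/13.4 = 1.692334 − 1.641791 = 0.050543.
Hence σ₀² = 1/0.050543 ≈ 19.8.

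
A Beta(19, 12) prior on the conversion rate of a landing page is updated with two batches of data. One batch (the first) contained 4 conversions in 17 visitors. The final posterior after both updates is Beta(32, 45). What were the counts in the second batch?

9 conversions and 20 bounces

Sequential conjugate updates are equivalent to a single update on the pooled data, so total successes = posterior α − prior α and total failures = posterior β − prior β.
Total across both batches: 32−19=13 conversions, 45−12=33 bounces.
Subtract the first batch: 13−4=9 conversions and 33−13=20 bounces.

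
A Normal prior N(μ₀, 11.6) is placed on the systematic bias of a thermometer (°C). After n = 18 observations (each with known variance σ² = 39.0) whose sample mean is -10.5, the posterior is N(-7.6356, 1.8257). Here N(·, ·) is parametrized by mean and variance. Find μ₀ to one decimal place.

μ₀ = 7.7

With known observation variance, the Normal–Normal posterior has precision τ_n = τ₀ + n/σ² and mean μ_n = (τ₀μ₀ + (n/σ²)x̄)/τ_n.
Here τ₀ = 1/11.6 = 0.086207 and τ_data = 18/39.0 = 0.461538, so τ_n = 0.547745.
Rearranging for μ₀: μ₀ = (μ_n·τ_n − τ_data·x̄)/τ₀ = (-7.6356·0.547745 − 0.461538·-10.5) / 0.086207 = 0.663787/0.086207 ≈ 7.7.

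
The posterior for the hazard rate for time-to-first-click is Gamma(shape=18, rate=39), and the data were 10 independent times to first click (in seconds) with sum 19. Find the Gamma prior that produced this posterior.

Gamma–exponential conjugacy: posterior shape = α + n, posterior rate = β + Σtᵢ.
So α = 18 − 10 = 8 and β = 39 − 19 = 20.

Gamma(shape=8, rate=20)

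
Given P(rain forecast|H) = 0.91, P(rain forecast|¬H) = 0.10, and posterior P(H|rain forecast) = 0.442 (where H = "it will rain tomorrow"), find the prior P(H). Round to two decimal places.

Bayes' rule in odds form gives O(H|E) = O(H)·[P(E|H)/P(E|¬H)], hence O(H) = O(H|E)/LR.
Posterior odds = 0.442/(1−0.442) = 0.7921. LR = 0.91/0.10 = 9.1000.
Prior odds = 0.7921/9.1000 = 0.0870, so P(H) = 0.0870/(1+0.0870) ≈ 0.08.

P(H) = 0.08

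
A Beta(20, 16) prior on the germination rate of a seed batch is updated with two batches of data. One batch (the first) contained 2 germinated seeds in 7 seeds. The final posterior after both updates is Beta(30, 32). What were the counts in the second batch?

8 germinated seeds and 11 non-germinating seeds

Because Beta–binomial updating is additive in the counts, the combined data contributed (α_post−α_prior, β_post−β_prior) successes and failures.
Total across both batches: 30−20=10 germinated seeds, 32−16=16 non-germinating seeds.
Subtract the first batch: 10−2=8 germinated seeds and 16−5=11 non-germinating seeds.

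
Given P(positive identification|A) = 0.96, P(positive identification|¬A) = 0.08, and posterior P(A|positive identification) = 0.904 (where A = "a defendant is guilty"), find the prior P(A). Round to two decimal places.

P(A) = 0.44

In odds form, posterior odds = prior odds × likelihood ratio, so prior odds = posterior odds ÷ LR.
Posterior odds = 0.904/(1−0.904) = 9.4167. LR = 0.96/0.08 = 12.0000.
Prior odds = 9.4167/12.0000 = 0.7847, so P(A) = 0.7847/(1+0.7847) ≈ 0.44.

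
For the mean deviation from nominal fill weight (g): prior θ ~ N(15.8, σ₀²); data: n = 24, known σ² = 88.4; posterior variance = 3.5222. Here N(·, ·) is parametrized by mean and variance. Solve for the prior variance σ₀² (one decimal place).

σ₀² = 80.5

For the Normal–Normal model with known σ², precisions add: τ_n = τ₀ + n/σ².
So 1/σ₀² = 1/3.5222 − 24/88.4 = 0.283913 − 0.271493 = 0.012420.
Hence σ₀² = 1/0.012420 ≈ 80.5.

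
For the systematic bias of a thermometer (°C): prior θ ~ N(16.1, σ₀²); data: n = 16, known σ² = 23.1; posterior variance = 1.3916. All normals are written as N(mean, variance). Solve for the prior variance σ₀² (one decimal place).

For the Normal–Normal model with known σ², precisions add: τ_n = τ₀ + n/σ².
So 1/σ₀² = 1/1.3916 − 16/23.1 = 0.718597 − 0.692641 = 0.025956.
Hence σ₀² = 1/0.025956 ≈ 38.5.

σ₀² = 38.5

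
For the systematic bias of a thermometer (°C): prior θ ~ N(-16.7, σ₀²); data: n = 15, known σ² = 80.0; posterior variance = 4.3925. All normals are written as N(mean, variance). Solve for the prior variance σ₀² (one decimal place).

σ₀² = 24.9

Posterior precision equals prior precision plus data precision: 1/σ_n² = 1/σ₀² + n/σ².
So 1/σ₀² = 1/4.3925 − 15/80.0 = 0.227661 − 0.187500 = 0.040161.
Hence σ₀² = 1/0.040161 ≈ 24.9.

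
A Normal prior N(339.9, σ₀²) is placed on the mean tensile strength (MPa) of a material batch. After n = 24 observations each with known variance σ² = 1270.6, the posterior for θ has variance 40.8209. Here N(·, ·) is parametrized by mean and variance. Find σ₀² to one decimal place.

For the Normal–Normal model with known σ², precisions add: τ_n = τ₀ + n/σ².
So 1/σ₀² = 1/40.8209 − 24/1270.6 = 0.024497 − 0.018889 = 0.005608.
Hence σ₀² = 1/0.005608 ≈ 178.3.

σ₀² = 178.3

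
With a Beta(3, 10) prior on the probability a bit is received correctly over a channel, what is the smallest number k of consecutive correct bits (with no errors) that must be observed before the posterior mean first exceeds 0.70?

k = 21

After k correct bits and 0 errors the posterior is Beta(3+k, 10), with mean (3+k)/(3+10+k).
Set (3+k)/(13+k) > 0.70 and solve: k > (0.70·13 − 3)/(1 − 0.70) = 20.333.
The smallest integer exceeding 20.333 is 21.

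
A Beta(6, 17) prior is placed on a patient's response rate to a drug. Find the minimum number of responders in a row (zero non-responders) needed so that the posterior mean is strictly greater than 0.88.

After k responders and 0 non-responders the posterior is Beta(6+k, 17), with mean (6+k)/(6+17+k).
Set (6+k)/(23+k) > 0.88 and solve: k > (0.88·23 − 6)/(1 − 0.88) = 118.667.
The smallest integer exceeding 118.667 is 119.

k = 119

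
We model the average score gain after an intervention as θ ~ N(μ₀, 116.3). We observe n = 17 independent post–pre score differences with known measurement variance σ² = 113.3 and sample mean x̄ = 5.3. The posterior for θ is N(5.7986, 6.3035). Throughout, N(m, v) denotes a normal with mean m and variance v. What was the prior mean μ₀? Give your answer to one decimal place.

The posterior mean is a precision-weighted average: μ_n = (τ₀μ₀ + τ_data·x̄)/(τ₀+τ_data), with τ₀=1/σ₀² and τ_data=n/σ².
Here τ₀ = 1/116.3 = 0.008598 and τ_data = 17/113.3 = 0.150044, so τ_n = 0.158642.
Rearranging for μ₀: μ₀ = (μ_n·τ_n − τ_data·x̄)/τ₀ = (5.7986·0.158642 − 0.150044·5.3) / 0.008598 = 0.124668/0.008598 ≈ 14.5.

μ₀ = 14.5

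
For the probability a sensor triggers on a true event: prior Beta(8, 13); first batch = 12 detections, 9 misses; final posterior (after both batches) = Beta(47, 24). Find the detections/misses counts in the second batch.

27 detections and 2 misses

Sequential conjugate updates are equivalent to a single update on the pooled data, so total successes = posterior α − prior α and total failures = posterior β − prior β.
Total across both batches: 47−8=39 detections, 24−13=11 misses.
Subtract the first batch: 39−12=27 detections and 11−9=2 misses.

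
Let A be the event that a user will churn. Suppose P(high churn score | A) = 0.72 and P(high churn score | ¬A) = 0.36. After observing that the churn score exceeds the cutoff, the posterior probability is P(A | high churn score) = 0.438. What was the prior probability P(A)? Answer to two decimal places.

P(A) = 0.28

In odds form, posterior odds = prior odds × likelihood ratio, so prior odds = posterior odds ÷ LR.
Posterior odds = 0.438/(1−0.438) = 0.7794. LR = 0.72/0.36 = 2.0000.
Prior odds = 0.7794/2.0000 = 0.3897, so P(A) = 0.3897/(1+0.3897) ≈ 0.28.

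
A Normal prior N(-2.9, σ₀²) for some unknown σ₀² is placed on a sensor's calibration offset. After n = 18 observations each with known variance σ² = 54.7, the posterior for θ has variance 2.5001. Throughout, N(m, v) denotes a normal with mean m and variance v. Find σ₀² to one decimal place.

σ₀² = 14.1

For the Normal–Normal model with known σ², precisions add: τ_n = τ₀ + n/σ².
So 1/σ₀² = 1/2.5001 − 18/54.7 = 0.399984 − 0.329068 = 0.070916.
Hence σ₀² = 1/0.070916 ≈ 14.1.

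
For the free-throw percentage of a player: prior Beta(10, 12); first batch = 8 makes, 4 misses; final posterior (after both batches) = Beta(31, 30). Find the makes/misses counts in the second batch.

Because Beta–binomial updating is additive in the counts, the combined data contributed (α_post−α_prior, β_post−β_prior) successes and failures.
Total across both batches: 31−10=21 makes, 30−12=18 misses.
Subtract the first batch: 21−8=13 makes and 18−4=14 misses.

13 makes and 14 misses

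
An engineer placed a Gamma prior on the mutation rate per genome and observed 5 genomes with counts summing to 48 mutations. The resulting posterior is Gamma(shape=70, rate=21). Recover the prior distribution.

A Gamma(α, β) prior (rate parametrization) on a Poisson rate with n observations summing to S gives posterior Gamma(α+S, β+n).
So α = 70 − 48 = 22 and β = 21 − 5 = 16.

Gamma(shape=22, rate=16)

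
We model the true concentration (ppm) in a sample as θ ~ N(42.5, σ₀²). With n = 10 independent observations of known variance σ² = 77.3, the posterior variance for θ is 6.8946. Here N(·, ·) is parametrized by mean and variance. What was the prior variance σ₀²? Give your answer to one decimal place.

σ₀² = 63.8

For the Normal–Normal model with known σ², precisions add: τ_n = τ₀ + n/σ².
So 1/σ₀² = 1/6.8946 − 10/77.3 = 0.145041 − 0.129366 = 0.015675.
Hence σ₀² = 1/0.015675 ≈ 63.8.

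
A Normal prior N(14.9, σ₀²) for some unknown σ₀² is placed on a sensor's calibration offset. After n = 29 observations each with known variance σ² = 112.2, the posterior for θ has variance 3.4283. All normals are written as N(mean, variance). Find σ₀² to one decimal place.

Posterior precision equals prior precision plus data precision: 1/σ_n² = 1/σ₀² + n/σ².
So 1/σ₀² = 1/3.4283 − 29/112.2 = 0.291690 − 0.258467 = 0.033223.
Hence σ₀² = 1/0.033223 ≈ 30.1.

σ₀² = 30.1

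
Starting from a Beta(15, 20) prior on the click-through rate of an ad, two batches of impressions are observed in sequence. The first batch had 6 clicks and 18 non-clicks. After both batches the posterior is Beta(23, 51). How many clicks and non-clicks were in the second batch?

2 clicks and 13 non-clicks

Because Beta–binomial updating is additive in the counts, the combined data contributed (α_post−α_prior, β_post−β_prior) successes and failures.
Total across both batches: 23−15=8 clicks, 51−20=31 non-clicks.
Subtract the first batch: 8−6=2 clicks and 31−18=13 non-clicks.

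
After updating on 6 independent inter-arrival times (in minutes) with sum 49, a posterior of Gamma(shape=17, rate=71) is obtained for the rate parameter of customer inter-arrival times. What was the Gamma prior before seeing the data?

Gamma(shape=11, rate=22)

Gamma–exponential conjugacy: posterior shape = α + n, posterior rate = β + Σtᵢ.
So α = 17 − 6 = 11 and β = 71 − 49 = 22.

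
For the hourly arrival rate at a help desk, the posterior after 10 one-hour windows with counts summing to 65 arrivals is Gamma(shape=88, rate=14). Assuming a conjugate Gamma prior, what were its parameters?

Gamma(shape=23, rate=4)

Gamma–Poisson conjugacy: posterior shape = α + Σxᵢ, posterior rate = β + n.
So α = 88 − 65 = 23 and β = 14 − 10 = 4.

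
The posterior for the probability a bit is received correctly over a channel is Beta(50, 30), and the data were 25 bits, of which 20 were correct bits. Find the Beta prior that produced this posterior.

Beta(30, 25)

Under Beta–binomial conjugacy the posterior parameters are (a+s, b+f).
Subtract the data counts: 50−20=30, 30−5=25.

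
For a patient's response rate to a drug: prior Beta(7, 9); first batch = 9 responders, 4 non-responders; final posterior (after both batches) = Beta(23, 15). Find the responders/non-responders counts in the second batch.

Sequential conjugate updates are equivalent to a single update on the pooled data, so total successes = posterior α − prior α and total failures = posterior β − prior β.
Total across both batches: 23−7=16 responders, 15−9=6 non-responders.
Subtract the first batch: 16−9=7 responders and 6−4=2 non-responders.

7 responders and 2 non-responders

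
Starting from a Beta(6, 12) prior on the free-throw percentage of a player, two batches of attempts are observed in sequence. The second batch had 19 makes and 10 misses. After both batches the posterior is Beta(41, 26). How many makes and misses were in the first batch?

Because Beta–binomial updating is additive in the counts, the combined data contributed (α_post−α_prior, β_post−β_prior) successes and failures.
Total across both batches: 41−6=35 makes, 26−12=14 misses.
Subtract the second batch: 35−19=16 makes and 14−10=4 misses.

16 makes and 4 misses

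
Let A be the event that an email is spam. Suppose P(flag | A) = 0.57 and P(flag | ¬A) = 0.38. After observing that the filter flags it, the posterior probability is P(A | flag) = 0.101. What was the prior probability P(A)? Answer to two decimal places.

P(A) = 0.07

In odds form, posterior odds = prior odds × likelihood ratio, so prior odds = posterior odds ÷ LR.
Posterior odds = 0.101/(1−0.101) = 0.1123. LR = 0.57/0.38 = 1.5000.
Prior odds = 0.1123/1.5000 = 0.0749, so P(A) = 0.0749/(1+0.0749) ≈ 0.07.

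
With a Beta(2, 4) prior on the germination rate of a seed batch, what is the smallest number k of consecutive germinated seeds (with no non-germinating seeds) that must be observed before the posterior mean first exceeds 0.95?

After k germinated seeds and 0 non-germinating seeds the posterior is Beta(2+k, 4), with mean (2+k)/(2+4+k).
Set (2+k)/(6+k) > 0.95 and solve: k > (0.95·6 − 2)/(1 − 0.95) = 74.000.
The smallest integer exceeding 74.000 is 75, and checking k=75: (77)/(81) = 0.9506 > 0.95.

k = 75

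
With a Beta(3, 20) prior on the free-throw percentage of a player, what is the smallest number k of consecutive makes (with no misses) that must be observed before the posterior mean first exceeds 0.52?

After k makes and 0 misses the posterior is Beta(3+k, 20), with mean (3+k)/(3+20+k).
Set (3+k)/(23+k) > 0.52 and solve: k > (0.52·23 − 3)/(1 − 0.52) = 18.667.
The smallest integer exceeding 18.667 is 19.

k = 19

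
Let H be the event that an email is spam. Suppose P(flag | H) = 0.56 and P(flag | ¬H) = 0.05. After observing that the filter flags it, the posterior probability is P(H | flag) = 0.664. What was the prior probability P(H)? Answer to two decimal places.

P(H) = 0.15

Bayes' rule in odds form gives O(H|E) = O(H)·[P(E|H)/P(E|¬H)], hence O(H) = O(H|E)/LR.
Posterior odds = 0.664/(1−0.664) = 1.9762. LR = 0.56/0.05 = 11.2000.
Prior odds = 1.9762/11.2000 = 0.1764, so P(H) = 0.1764/(1+0.1764) ≈ 0.15.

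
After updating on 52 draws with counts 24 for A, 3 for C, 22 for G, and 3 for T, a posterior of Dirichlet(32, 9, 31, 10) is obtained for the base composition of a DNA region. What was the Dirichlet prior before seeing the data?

Dirichlet(8, 6, 9, 7)

For a Dirichlet(α) prior with multinomial counts c, the posterior is Dirichlet(α + c) componentwise.
Subtract each count from the matching posterior parameter: 32−24=8, 9−3=6, 31−22=9, 10−3=7.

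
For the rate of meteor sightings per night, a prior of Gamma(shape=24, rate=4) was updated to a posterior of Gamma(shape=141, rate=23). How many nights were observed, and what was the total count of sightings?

Gamma–Poisson conjugacy: posterior shape = α + Σxᵢ, posterior rate = β + n.
Matching: Σxᵢ = 141 − 24 = 117 and n = 23 − 4 = 19.

n = 19 nights with total 117 sightings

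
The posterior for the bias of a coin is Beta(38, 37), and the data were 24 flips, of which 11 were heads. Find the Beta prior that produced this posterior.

A Beta(α, β) prior with s successes and f failures in binomial data gives a Beta(α+s, β+f) posterior.
So α = 38 − 11 = 27 and β = 37 − 13 = 24.

Beta(27, 24)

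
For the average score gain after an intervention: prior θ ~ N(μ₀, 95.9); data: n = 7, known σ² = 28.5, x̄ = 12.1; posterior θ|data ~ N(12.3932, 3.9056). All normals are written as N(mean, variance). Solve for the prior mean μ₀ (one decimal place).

μ₀ = 19.3

With known observation variance, the Normal–Normal posterior has precision τ_n = τ₀ + n/σ² and mean μ_n = (τ₀μ₀ + (n/σ²)x̄)/τ_n.
Here τ₀ = 1/95.9 = 0.010428 and τ_data = 7/28.5 = 0.245614, so τ_n = 0.256042.
Rearranging for μ₀: μ₀ = (μ_n·τ_n − τ_data·x̄)/τ₀ = (12.3932·0.256042 − 0.245614·12.1) / 0.010428 = 0.201250/0.010428 ≈ 19.3.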